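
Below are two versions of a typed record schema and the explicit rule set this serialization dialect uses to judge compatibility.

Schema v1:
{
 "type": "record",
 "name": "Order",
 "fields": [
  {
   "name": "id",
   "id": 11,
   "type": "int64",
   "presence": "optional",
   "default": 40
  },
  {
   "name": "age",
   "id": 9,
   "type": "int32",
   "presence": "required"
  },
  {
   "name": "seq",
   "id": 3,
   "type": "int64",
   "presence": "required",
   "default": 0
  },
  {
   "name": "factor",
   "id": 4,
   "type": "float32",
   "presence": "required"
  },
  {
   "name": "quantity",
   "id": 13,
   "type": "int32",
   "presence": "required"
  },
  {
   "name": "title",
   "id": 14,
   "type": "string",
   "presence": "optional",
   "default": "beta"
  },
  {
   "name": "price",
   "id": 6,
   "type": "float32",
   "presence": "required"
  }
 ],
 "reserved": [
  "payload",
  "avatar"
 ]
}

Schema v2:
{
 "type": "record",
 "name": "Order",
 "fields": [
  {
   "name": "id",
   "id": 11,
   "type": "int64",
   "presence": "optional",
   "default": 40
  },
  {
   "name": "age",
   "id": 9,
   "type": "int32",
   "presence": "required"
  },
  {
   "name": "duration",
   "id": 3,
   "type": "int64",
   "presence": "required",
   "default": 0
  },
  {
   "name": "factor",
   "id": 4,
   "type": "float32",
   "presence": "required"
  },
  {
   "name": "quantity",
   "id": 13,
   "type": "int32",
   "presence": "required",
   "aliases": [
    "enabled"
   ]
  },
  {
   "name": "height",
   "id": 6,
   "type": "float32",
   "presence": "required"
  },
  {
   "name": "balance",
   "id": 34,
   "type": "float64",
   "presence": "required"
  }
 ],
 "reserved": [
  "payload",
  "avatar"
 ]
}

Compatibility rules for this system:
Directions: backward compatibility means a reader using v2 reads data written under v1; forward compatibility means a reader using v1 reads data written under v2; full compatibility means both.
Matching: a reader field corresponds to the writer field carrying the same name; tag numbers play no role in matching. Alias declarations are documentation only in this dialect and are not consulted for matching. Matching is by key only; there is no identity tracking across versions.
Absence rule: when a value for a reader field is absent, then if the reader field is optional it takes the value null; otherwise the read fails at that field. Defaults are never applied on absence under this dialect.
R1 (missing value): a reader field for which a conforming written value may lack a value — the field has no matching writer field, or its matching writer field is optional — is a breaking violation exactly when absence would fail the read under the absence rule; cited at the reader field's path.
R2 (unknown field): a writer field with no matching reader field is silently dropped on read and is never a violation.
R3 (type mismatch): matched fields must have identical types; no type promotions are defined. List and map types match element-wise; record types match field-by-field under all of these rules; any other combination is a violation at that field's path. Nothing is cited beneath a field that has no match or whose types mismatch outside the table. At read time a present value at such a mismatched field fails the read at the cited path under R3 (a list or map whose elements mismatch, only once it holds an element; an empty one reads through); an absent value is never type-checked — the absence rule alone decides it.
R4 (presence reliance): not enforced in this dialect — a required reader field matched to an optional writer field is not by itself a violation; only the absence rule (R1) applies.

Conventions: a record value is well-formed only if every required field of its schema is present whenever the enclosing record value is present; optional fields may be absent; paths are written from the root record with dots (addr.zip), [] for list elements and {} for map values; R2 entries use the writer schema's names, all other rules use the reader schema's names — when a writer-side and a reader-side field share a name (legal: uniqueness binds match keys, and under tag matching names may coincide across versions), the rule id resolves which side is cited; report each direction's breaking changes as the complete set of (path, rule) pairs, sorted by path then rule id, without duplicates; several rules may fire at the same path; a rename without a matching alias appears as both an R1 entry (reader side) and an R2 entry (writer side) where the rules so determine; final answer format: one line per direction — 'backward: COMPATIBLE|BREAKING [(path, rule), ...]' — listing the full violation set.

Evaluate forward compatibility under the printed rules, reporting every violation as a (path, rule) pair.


the writer's type comes first in each Order pair
checking forward for Order: reader v1 against writer v2:
  id <- id (int64 -> int64, writer optional)
  age <- age (int32 -> int32, writer required)
  seq: no writer-side match
  factor <- factor (float32 -> float32, writer required)
  quantity <- quantity (int32 -> int32, writer required)
  title: no writer-side match
  price: no writer-side match
  writer duration: unknown to reader
  writer height: unknown to reader
  writer balance: unknown to reader
  rule R1 violated at price
  rule R1 violated at seq
  => forward: BREAKING (2)
checking off the Order differences that do not matter here:
  removed field title from record Order -> no rule fires on it in Order's dialect; the asked verdict holds
  added field balance to record Order: required float64, tag 34 (in v2 it sits last) -> matters only for Order's backward compatibility — outside the asked direction

forward: BREAKING [(price, R1), (seq, R1)]


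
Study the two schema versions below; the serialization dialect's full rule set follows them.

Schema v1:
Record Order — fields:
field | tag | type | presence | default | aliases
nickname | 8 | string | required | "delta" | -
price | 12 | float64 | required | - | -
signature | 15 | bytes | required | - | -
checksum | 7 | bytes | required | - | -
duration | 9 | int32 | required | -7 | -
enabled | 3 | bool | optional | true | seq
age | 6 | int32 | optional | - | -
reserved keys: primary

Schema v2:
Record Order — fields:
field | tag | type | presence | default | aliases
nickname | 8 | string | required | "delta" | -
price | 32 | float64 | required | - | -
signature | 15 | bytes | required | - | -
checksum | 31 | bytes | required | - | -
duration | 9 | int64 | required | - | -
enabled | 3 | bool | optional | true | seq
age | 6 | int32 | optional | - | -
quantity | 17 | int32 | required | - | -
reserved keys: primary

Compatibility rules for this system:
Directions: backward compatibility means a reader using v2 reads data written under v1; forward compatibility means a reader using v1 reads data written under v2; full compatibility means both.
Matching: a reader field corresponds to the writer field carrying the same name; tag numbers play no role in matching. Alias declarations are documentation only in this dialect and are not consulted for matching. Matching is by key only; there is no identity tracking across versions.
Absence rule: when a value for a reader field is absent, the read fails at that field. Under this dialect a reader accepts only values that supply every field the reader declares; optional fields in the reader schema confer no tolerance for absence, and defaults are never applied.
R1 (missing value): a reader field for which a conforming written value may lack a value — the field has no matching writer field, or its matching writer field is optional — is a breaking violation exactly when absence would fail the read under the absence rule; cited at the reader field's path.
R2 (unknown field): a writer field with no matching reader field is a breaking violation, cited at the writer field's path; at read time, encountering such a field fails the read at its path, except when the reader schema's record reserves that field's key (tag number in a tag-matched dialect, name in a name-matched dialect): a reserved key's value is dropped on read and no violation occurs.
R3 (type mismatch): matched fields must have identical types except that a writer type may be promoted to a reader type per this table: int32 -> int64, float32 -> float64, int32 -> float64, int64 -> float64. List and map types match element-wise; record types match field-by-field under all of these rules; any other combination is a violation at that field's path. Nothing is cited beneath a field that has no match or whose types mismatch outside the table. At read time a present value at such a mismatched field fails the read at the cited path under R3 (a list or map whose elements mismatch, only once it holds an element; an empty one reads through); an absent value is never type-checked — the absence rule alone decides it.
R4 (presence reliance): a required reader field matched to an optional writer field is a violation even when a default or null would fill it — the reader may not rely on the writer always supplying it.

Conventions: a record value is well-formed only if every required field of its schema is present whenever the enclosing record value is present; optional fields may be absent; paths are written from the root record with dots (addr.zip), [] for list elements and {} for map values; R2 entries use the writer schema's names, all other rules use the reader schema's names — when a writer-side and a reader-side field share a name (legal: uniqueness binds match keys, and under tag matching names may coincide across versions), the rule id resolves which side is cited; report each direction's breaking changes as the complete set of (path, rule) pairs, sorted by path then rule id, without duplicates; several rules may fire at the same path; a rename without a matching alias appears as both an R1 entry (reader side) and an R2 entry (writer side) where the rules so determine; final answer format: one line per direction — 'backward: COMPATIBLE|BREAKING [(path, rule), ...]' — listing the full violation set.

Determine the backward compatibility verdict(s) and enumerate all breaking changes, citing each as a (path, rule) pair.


backward: BREAKING [(age, R1), (enabled, R1), (quantity, R1)]

arrows below run writer -> reader for Order
backward pass over Order, reader schema v2, writer schema v1:
  nickname: paired with writer nickname (string -> string; writer required)
  price: paired with writer price (float64 -> float64; writer required)
  signature: paired with writer signature (bytes -> bytes; writer required)
  checksum: paired with writer checksum (bytes -> bytes; writer required)
  duration: paired with writer duration (int32 -> int64; writer required)
  enabled: paired with writer enabled (bool -> bool; writer optional)
  age: paired with writer age (int32 -> int32; writer optional)
  quantity: no writer-side match
  violation R1 at age
  violation R1 at enabled
  violation R1 at quantity
  => 3 violation(s): backward is BREAKING for Order
ruling out the remaining Order differences:
  field price in record Order: tag 12 changed to 32 -> no rule fires on it in Order's dialect; the asked verdict holds
  field checksum in record Order: tag 7 changed to 31 -> no rule fires on it in Order's dialect; the asked verdict holds
  field duration in record Order: type int32 changed to int64 (its default is dropped) -> fires only in the forward direction of Order, which is not asked here


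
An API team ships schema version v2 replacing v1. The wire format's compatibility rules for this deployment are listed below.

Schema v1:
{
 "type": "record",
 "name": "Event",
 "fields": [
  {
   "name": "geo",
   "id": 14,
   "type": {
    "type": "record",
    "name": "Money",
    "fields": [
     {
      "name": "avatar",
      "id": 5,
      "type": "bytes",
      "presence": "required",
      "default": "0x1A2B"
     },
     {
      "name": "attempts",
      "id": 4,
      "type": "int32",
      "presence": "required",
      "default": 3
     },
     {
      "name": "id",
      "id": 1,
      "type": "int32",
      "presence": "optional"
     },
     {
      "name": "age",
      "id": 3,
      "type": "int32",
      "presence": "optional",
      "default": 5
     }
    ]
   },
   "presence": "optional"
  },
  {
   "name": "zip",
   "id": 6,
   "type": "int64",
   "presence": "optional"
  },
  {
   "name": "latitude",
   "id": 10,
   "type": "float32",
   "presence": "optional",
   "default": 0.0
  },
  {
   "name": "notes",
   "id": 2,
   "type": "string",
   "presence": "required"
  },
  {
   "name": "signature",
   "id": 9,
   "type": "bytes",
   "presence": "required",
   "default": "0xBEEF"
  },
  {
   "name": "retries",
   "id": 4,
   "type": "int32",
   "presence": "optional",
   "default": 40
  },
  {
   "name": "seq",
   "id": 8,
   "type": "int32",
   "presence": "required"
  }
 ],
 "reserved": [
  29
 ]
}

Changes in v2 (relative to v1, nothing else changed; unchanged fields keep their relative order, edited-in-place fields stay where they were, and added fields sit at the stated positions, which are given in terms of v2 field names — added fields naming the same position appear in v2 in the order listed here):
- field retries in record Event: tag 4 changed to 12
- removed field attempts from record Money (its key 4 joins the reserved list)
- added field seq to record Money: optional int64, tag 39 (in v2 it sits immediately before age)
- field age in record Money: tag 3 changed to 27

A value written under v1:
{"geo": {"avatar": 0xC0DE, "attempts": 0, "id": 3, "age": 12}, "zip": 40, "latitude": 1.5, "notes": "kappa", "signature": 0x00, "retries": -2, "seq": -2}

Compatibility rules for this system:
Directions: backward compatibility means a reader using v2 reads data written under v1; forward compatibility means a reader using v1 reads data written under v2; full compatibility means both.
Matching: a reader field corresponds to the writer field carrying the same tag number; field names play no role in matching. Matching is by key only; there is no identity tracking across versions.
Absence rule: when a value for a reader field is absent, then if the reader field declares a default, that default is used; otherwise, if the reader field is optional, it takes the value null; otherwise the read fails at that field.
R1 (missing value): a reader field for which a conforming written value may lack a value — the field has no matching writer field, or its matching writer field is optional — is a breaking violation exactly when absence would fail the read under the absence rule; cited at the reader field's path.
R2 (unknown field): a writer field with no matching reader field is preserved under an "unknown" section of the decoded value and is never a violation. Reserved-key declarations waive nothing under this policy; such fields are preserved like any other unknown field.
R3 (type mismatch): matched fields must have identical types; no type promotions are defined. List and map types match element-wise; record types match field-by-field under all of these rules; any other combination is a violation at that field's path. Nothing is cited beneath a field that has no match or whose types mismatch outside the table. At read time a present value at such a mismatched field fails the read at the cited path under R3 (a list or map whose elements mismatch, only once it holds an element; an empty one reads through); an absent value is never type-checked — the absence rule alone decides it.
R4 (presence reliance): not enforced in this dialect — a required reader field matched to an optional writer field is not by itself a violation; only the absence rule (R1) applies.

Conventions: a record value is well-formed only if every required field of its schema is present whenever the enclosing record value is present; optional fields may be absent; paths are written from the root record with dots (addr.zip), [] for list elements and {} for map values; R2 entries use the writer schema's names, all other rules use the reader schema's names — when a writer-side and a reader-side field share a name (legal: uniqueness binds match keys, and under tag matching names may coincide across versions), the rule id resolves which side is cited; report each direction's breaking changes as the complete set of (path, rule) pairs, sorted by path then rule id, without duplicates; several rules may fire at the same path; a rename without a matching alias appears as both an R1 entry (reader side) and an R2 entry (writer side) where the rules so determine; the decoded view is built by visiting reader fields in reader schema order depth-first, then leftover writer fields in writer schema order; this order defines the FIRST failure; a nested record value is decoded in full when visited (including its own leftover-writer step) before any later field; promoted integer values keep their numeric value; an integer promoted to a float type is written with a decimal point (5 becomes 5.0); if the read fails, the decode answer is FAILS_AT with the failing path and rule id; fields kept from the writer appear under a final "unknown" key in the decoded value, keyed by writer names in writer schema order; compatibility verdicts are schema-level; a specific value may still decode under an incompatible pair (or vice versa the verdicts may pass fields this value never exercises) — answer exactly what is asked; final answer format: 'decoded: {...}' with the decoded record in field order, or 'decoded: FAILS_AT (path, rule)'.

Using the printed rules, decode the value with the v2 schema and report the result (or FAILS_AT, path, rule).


decoded: {"geo": {"avatar": 0xC0DE, "id": 3, "seq": null, "age": 5, "unknown": {"attempts": 0, "age": 12}}, "zip": 40, "latitude": 1.5, "notes": "kappa", "signature": 0x00, "retries": 40, "seq": -2, "unknown": {"retries": -2}}

each type pair in Event: writer, then reader
decoding the Event value with the v2 reader:
  geo.avatar := 0xC0DE
  geo.id := 3
  geo.seq := null (absent, optional -> null)
  geo.age := 5 (absent -> default)
  writer geo.attempts: kept under "unknown"
  writer geo.age: kept under "unknown"
  zip := 40
  latitude := 1.5
  notes := "kappa"
  signature := 0x00
  retries := 40 (absent -> default)
  seq := -2
  writer retries: kept under "unknown"
  => decoded: {"geo": {"avatar": 0xC0DE, "id": 3, "seq": null, "age": 5, "unknown": {"attempts": 0, "age": 12}}, "zip": 40, "latitude": 1.5, "notes": "kappa", "signature": 0x00, "retries": 40, "seq": -2, "unknown": {"retries": -2}}


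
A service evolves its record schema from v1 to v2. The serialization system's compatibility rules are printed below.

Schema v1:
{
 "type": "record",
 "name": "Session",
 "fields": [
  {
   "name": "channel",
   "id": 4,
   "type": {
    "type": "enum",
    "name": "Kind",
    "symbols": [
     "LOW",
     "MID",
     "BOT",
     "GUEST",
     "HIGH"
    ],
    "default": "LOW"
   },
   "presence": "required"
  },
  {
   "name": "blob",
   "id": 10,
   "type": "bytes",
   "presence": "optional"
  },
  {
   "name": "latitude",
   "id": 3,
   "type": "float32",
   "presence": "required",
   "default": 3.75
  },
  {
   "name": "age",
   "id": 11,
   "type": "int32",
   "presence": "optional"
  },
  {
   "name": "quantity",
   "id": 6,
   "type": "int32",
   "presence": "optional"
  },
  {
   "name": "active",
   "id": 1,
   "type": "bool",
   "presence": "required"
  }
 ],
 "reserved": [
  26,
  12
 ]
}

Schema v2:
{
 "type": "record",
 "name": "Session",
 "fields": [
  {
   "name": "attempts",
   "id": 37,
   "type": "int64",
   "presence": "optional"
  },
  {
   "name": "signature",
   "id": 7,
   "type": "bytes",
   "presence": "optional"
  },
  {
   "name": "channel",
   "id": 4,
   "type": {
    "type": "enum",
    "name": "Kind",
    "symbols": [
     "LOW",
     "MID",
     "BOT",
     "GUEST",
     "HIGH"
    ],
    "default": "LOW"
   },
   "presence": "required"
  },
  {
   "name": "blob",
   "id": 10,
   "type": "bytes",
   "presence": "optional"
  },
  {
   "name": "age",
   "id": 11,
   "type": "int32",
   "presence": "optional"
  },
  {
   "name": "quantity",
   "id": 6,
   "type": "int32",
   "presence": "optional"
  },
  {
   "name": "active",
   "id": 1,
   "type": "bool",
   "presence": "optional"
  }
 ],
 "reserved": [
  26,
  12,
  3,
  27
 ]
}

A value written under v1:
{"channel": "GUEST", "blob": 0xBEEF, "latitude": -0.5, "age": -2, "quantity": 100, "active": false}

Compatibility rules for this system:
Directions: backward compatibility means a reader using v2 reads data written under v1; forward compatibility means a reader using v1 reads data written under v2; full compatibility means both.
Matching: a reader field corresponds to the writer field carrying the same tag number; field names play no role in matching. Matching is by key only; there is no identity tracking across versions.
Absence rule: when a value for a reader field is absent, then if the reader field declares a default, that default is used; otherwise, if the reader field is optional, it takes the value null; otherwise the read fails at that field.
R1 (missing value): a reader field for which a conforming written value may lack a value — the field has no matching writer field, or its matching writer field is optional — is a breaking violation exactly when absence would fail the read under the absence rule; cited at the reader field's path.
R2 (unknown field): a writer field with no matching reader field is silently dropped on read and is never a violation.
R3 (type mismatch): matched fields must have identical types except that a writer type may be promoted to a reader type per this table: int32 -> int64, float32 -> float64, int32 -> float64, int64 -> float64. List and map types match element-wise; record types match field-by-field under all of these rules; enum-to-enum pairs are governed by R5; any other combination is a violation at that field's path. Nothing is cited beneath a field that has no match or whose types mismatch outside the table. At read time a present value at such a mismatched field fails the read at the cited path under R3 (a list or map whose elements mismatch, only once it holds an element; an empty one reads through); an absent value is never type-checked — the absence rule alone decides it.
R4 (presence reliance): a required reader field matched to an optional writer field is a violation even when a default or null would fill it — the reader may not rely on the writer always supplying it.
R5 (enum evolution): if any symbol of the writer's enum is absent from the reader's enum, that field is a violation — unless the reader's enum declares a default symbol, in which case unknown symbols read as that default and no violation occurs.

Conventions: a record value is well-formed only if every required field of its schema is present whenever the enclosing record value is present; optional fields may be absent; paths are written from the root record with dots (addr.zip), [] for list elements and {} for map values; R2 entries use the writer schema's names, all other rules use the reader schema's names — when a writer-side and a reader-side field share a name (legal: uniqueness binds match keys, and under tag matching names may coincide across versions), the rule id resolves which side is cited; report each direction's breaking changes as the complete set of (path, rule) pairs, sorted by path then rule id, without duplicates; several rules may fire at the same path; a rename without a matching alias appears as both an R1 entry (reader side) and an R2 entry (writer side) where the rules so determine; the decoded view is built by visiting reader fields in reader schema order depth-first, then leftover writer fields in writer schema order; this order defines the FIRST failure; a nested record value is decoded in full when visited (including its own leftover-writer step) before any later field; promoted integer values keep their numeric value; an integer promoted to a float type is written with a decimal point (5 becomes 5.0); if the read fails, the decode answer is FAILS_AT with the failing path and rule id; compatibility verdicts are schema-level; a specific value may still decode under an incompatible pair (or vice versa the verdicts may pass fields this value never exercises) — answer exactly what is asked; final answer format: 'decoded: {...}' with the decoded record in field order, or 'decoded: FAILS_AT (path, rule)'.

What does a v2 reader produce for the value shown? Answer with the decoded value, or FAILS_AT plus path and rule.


in Session below, arrows point writer -> reader
decode walk for Session under reader schema v2:
  attempts := null (missing; optional => null)
  signature := null (missing; optional => null)
  channel := "GUEST"
  blob := 0xBEEF
  age := -2
  quantity := 100
  active := false
  writer latitude: no reader field; dropped
  => decoded: {"attempts": null, "signature": null, "channel": "GUEST", "blob": 0xBEEF, "age": -2, "quantity": 100, "active": false}
the other Session changes do not affect what is asked:
  field active in record Session: required changed to optional -> schema-level compatibility only; this Session value's decode is unchanged

decoded: {"attempts": null, "signature": null, "channel": "GUEST", "blob": 0xBEEF, "age": -2, "quantity": 100, "active": false}


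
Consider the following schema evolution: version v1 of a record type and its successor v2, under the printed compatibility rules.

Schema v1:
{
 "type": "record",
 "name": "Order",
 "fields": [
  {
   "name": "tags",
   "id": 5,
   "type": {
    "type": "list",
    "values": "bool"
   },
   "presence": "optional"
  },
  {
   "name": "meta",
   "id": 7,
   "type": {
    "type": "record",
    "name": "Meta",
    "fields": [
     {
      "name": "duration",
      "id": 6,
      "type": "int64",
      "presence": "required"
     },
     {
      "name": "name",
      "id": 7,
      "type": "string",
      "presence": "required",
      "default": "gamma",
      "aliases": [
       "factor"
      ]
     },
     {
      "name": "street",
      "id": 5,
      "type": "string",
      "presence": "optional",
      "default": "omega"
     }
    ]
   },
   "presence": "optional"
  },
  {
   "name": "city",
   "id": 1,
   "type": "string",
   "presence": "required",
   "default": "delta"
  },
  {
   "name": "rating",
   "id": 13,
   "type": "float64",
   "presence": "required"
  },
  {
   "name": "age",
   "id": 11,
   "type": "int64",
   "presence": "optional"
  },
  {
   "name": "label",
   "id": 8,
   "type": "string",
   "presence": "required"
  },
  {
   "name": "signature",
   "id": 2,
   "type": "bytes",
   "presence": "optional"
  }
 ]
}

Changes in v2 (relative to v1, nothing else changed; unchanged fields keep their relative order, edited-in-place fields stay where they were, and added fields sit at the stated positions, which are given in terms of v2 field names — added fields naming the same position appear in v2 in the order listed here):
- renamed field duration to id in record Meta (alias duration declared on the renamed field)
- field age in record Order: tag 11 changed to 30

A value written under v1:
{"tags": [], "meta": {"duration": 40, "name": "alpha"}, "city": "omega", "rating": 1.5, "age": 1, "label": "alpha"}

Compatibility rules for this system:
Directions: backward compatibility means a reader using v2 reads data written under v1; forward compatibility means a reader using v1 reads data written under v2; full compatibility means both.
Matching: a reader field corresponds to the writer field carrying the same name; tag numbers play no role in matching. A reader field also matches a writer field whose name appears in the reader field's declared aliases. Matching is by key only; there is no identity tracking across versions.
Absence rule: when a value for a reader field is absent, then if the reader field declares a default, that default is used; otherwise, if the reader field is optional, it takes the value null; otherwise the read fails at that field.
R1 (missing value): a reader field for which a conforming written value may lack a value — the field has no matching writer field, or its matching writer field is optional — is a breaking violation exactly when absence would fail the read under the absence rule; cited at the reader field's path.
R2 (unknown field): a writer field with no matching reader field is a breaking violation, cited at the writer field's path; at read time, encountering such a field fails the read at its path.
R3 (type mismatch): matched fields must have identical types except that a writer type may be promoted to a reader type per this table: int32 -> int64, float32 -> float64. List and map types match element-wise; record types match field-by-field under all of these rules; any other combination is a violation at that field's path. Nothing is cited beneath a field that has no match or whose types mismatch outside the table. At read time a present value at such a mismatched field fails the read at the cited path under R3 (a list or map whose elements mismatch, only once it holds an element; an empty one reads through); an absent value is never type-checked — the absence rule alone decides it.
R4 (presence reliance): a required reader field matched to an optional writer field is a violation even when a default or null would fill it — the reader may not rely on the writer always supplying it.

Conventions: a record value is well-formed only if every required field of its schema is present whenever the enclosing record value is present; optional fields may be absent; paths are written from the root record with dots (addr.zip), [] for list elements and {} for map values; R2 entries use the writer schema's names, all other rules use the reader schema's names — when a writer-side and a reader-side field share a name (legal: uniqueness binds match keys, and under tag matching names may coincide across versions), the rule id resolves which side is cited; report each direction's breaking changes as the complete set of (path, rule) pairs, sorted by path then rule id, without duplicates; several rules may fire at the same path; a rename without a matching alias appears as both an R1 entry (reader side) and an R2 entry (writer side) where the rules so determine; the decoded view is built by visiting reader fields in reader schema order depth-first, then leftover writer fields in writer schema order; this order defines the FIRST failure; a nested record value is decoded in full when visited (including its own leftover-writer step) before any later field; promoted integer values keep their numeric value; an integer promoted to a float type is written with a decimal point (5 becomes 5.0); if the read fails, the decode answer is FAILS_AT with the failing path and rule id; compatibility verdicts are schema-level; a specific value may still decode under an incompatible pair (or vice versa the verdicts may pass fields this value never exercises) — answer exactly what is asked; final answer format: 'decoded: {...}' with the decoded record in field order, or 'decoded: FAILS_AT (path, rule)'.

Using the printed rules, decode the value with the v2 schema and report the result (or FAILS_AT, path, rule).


decoded: {"tags": [], "meta": {"id": 40, "name": "alpha", "street": "omega"}, "city": "omega", "rating": 1.5, "age": 1, "label": "alpha", "signature": null}

arrows below run writer -> reader for Order
decode (reader v2):
  tags := []
  meta.id := 40 (from writer duration)
  meta.name := "alpha"
  meta.street := "omega" (no value, default fills)
  city := "omega"
  rating := 1.5
  age := 1
  label := "alpha"
  signature := null (not supplied -> null)
  => decoded: {"tags": [], "meta": {"id": 40, "name": "alpha", "street": "omega"}, "city": "omega", "rating": 1.5, "age": 1, "label": "alpha", "signature": null}
checking off the Order differences that do not matter here:
  field age in record Order: tag 11 changed to 30 -> fires no rule on Order under this dialect and leaves the result unchanged


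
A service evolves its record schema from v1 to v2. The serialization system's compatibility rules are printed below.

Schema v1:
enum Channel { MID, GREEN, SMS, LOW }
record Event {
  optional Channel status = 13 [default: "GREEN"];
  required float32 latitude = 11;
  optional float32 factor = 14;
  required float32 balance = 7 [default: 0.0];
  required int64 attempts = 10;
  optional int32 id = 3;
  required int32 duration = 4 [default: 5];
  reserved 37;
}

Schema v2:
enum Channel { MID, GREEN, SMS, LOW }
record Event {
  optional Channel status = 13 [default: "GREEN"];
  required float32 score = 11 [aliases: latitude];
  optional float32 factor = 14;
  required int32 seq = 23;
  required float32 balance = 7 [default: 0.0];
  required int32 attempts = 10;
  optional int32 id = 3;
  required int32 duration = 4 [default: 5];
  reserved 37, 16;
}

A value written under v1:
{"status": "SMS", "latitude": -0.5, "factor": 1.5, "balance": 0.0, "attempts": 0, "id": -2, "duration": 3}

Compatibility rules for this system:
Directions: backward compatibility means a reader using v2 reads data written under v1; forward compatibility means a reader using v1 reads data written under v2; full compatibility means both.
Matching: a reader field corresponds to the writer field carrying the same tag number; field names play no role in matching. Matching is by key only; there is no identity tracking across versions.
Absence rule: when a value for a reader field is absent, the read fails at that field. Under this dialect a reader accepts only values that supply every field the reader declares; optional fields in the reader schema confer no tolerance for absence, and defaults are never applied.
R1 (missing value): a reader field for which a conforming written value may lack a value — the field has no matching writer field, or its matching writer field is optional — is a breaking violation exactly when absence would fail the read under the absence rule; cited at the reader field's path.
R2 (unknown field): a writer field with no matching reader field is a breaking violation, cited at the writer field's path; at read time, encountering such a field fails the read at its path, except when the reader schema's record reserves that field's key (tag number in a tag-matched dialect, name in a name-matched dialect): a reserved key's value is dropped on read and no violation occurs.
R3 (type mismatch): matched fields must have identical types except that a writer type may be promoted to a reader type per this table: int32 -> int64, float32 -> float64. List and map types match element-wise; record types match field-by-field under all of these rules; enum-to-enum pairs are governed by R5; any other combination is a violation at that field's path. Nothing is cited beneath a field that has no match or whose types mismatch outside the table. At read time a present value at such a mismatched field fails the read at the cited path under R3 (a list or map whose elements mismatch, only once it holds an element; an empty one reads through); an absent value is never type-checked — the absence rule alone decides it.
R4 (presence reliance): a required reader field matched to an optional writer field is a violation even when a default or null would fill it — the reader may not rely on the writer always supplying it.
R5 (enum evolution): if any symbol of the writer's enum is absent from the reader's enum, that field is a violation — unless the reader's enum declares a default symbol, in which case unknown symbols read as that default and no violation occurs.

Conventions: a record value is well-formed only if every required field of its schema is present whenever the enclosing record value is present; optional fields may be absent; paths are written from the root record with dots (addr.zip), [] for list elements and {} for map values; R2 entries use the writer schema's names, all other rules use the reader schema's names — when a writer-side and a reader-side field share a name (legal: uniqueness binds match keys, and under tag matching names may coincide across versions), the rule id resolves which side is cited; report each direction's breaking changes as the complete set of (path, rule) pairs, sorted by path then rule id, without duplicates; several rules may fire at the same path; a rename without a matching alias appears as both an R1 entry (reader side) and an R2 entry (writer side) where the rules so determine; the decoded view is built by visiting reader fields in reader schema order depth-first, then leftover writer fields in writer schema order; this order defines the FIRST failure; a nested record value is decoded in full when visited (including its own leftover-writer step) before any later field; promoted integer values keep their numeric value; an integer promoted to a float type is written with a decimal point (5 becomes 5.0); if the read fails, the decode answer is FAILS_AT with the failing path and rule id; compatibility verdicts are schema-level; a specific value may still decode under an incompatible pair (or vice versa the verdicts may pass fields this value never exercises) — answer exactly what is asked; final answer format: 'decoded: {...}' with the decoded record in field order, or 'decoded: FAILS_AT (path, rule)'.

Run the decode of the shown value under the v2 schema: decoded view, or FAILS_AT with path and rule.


decoded: FAILS_AT (seq, R1)

arrows below run writer -> reader for Event
decode walk for Event under reader schema v2:
  status := "SMS"
  score := -0.5 (from writer latitude)
  factor := 1.5
  read fails at seq under R1 (no fill)
  => FAILS_AT (seq, R1)
checking off the Event differences that do not matter here:
  field attempts in record Event: type int64 changed to int32 -> changes Event's schema-level verdicts only — the decode of this value is the same
  renamed field latitude to score in record Event (alias latitude declared on the renamed field) -> triggers nothing under the printed rules; the Event answer is the same either way


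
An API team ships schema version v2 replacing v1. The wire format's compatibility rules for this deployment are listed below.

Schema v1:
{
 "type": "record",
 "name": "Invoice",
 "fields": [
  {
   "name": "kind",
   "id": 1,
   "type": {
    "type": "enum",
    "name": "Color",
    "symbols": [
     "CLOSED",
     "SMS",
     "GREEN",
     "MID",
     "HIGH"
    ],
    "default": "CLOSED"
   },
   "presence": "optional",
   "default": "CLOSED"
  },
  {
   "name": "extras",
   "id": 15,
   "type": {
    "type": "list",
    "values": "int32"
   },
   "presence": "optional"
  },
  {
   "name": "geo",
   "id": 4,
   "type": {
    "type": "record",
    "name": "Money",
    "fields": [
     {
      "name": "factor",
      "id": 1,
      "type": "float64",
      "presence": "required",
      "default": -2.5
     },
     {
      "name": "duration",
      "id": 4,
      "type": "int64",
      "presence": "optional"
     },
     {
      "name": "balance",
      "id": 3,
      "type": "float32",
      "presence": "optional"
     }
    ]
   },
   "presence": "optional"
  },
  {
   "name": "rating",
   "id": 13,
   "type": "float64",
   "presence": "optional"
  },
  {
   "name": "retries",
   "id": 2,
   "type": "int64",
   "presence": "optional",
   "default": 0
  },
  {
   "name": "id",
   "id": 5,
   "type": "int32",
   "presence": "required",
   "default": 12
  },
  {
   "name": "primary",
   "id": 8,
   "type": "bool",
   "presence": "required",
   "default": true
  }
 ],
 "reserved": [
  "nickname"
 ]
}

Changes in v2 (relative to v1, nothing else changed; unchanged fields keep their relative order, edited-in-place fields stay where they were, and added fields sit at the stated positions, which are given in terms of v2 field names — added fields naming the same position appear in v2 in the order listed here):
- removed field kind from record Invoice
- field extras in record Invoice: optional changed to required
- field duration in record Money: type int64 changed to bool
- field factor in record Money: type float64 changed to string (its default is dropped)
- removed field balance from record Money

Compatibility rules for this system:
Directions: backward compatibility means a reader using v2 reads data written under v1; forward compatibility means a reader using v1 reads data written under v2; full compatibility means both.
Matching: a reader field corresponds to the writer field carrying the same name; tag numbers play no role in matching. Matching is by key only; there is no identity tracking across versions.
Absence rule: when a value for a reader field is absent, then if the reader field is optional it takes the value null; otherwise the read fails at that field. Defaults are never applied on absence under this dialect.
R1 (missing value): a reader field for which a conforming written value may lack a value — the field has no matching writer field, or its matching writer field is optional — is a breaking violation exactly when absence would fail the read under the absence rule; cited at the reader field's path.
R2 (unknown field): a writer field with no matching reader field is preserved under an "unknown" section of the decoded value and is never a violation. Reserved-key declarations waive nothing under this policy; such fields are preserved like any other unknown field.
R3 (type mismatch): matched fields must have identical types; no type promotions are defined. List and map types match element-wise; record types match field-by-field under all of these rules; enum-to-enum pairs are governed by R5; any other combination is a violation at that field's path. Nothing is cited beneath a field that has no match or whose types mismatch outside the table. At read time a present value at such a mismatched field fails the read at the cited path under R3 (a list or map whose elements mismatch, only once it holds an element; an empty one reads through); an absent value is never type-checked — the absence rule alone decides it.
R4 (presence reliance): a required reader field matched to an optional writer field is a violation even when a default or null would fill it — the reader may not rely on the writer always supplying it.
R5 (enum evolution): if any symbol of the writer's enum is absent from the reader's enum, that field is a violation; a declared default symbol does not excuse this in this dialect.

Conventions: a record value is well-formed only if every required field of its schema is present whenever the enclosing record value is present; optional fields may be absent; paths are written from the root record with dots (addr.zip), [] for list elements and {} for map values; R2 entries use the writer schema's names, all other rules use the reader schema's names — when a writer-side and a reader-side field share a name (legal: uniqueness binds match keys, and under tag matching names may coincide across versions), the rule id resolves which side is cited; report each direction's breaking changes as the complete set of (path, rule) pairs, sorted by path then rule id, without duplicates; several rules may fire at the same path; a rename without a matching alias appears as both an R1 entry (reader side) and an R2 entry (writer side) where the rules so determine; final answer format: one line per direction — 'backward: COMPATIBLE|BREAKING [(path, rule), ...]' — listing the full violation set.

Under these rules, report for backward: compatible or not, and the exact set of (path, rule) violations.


the writer's type comes first in each Invoice pair
backward on Invoice — v2 reading data written by v1:
  list<int32> -> list<int32>, writer optional: extras aligns to extras
  Money -> Money, writer optional: geo aligns to geo
  float64 -> float64, writer optional: rating aligns to rating
  int64 -> int64, writer optional: retries aligns to retries
  int32 -> int32, writer required: id aligns to id
  bool -> bool, writer required: primary aligns to primary
  writer field kind has no reader counterpart
  float64 -> string, writer required: geo.factor aligns to geo.factor
  int64 -> bool, writer optional: geo.duration aligns to geo.duration
  writer field geo.balance has no reader counterpart
  rule R1 violated at extras
  rule R4 violated at extras
  rule R3 violated at geo.duration
  rule R3 violated at geo.factor
  => backward verdict for Invoice: BREAKING, 4 violation(s)
ruling out the remaining Invoice differences:
  removed field kind from record Invoice -> triggers nothing under Invoice's printed rules — same verdict
  removed field balance from record Money -> triggers nothing under Invoice's printed rules — same verdict

backward: BREAKING [(extras, R1), (extras, R4), (geo.duration, R3), (geo.factor, R3)]
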